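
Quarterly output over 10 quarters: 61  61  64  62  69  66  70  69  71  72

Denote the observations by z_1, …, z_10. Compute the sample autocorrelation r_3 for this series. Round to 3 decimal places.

Mean z̄ = (61 + 61 + 64 + 62 + 69 + 66 + 70 + 69 + 71 + 72)/10 = 66.5000
Numerator Σ_{t=1}^{7}(z_t−z̄)(z_{t+3}−z̄) = 19.7500
Denominator Σ(z_t−z̄)² = 162.5000
r_3 = 19.7500 / 162.5000 = 0.122

0.122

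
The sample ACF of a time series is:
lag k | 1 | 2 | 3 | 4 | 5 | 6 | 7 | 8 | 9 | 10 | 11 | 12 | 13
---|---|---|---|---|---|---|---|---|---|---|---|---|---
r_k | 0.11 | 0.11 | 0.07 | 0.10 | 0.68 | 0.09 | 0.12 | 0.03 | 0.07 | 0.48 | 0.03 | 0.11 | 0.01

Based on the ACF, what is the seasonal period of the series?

The largest autocorrelation is r_5 = 0.68, with a weaker echo at lag 10 (0.48); the remaining lags stay at or below 0.12.
The dominant spike at lag 5 indicates a seasonal period of 5.

5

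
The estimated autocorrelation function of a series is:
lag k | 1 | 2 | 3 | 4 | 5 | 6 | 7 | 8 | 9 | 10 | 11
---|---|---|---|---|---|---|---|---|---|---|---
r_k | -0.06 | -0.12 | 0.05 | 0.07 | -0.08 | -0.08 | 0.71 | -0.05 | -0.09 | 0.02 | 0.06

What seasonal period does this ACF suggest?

7

The largest autocorrelation is r_7 = 0.71; the remaining lags stay at or below 0.07.
The dominant spike at lag 7 indicates a seasonal period of 7.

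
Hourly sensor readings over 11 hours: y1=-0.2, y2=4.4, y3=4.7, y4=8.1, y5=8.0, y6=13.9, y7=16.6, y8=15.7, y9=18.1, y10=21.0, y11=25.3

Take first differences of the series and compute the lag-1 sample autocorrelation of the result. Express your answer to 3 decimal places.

First differences Δy: 4.6, 0.3, 3.4, -0.1, 5.9, 2.7, -0.9, 2.4, 2.9, 4.3
Mean of differences = 2.5500
Numerator Σ(Δy_t−Δȳ)(Δy_{t+1}−Δȳ) = -16.5925
Denominator Σ(Δy_t−Δȳ)² = 43.3650
r_1(Δy) = -16.5925 / 43.3650 = -0.383

-0.383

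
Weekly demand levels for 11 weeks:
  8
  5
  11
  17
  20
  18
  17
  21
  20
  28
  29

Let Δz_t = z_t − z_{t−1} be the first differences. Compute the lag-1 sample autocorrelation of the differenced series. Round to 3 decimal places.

First differences Δz: -3, 6, 6, 3, -2, -1, 4, -1, 8, 1
Mean of differences = 2.1000
Numerator Σ(Δz_t−Δz̄)(Δz_{t+1}−Δz̄) = -28.7100
Denominator Σ(Δz_t−Δz̄)² = 132.9000
r_1(Δz) = -28.7100 / 132.9000 = -0.216

-0.216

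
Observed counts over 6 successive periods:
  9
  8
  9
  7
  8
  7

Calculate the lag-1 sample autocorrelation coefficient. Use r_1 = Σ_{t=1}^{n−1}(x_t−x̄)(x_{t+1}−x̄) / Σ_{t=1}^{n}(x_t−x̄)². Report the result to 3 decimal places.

Mean x̄ = (9 + 8 + 9 + 7 + 8 + 7)/6 = 8.0000
Deviations from mean: 1.0000, 0.0000, 1.0000, -1.0000, 0.0000, -1.0000
Σ(x_t−x̄)(x_{t+1}−x̄) = (0.0000) + (0.0000) + (-1.0000) + (0.0000) + (0.0000) = -1.0000
Denominator Σ(x_t−x̄)² = 4.0000
r_1 = -1.0000 / 4.0000 = -0.250

-0.250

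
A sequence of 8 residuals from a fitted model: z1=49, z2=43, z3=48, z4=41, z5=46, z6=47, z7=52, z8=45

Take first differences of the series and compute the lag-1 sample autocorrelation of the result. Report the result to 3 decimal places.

-0.579

First differences Δz: -6, 5, -7, 5, 1, 5, -7
Mean of differences = -0.5714
Numerator Σ(Δz_t−Δz̄)(Δz_{t+1}−Δz̄) = -120.1837
Denominator Σ(Δz_t−Δz̄)² = 207.7143
r_1(Δz) = -120.1837 / 207.7143 = -0.579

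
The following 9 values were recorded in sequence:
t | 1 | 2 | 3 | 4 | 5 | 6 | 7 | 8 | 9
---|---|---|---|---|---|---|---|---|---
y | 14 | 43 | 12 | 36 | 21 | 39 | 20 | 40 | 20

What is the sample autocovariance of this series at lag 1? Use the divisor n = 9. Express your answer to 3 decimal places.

-108.882

Mean ȳ = (14 + 43 + 12 + 36 + 21 + 39 + 20 + 40 + 20)/9 = 27.2222
Σ_{t=1}^{8}(y_t−ȳ)(y_{t+1}−ȳ) = -979.9383
γ_1 = -979.9383 / 9 = -108.882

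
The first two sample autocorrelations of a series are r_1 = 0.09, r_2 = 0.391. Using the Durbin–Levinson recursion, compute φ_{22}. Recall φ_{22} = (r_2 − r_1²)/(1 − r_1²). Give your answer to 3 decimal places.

φ_{22} = (r_2 − r_1²) / (1 − r_1²)
r_1² = (0.09)² = 0.0081
Numerator = 0.391 − 0.0081 = 0.3829; denominator = 1 − 0.0081 = 0.9919
φ_{22} = 0.3829 / 0.9919 = 0.386

0.386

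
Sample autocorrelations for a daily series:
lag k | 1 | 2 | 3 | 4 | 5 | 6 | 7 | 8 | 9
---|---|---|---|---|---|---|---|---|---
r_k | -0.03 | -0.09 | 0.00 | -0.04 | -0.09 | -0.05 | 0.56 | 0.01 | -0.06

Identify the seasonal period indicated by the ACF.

The largest autocorrelation is r_7 = 0.56; the remaining lags stay at or below 0.01.
The dominant spike at lag 7 indicates a seasonal period of 7.

7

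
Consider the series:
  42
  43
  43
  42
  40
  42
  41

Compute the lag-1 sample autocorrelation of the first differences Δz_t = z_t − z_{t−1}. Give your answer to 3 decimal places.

-0.387

First differences Δz: 1, 0, -1, -2, 2, -1
Mean of differences = -0.1667
Numerator Σ(Δz_t−Δz̄)(Δz_{t+1}−Δz̄) = -4.1944
Denominator Σ(Δz_t−Δz̄)² = 10.8333
r_1(Δz) = -4.1944 / 10.8333 = -0.387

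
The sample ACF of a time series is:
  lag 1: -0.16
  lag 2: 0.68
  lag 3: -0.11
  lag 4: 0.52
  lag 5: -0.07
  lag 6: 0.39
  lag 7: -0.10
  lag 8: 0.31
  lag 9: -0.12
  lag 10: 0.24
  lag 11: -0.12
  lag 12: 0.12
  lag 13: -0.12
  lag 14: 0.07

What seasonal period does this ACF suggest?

The largest autocorrelation is r_2 = 0.68, with weaker echoes at lags 4 (0.52), 6 (0.39), 8 (0.31) and 10 (0.24); the remaining lags stay at or below 0.12.
The dominant spike at lag 2 indicates a seasonal period of 2.

2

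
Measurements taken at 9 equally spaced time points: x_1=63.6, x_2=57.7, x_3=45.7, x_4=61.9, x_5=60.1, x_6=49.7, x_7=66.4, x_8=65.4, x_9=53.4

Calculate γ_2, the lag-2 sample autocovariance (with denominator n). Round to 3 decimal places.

Mean x̄ = (63.6 + 57.7 + 45.7 + 61.9 + 60.1 + 49.7 + 66.4 + 65.4 + 53.4)/9 = 58.2111
Σ_{t=1}^{7}(x_t−x̄)(x_{t+2}−x̄) = -209.4502
γ_2 = -209.4502 / 9 = -23.272

-23.272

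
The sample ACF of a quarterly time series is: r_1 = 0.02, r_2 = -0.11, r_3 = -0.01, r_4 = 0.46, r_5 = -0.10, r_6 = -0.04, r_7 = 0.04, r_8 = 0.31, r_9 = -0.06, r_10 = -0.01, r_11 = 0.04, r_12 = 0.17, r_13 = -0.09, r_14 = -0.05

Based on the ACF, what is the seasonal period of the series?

The largest autocorrelation is r_4 = 0.46, with weaker echoes at lags 8 (0.31) and 12 (0.17); the remaining lags stay at or below 0.04.
The dominant spike at lag 4 indicates a seasonal period of 4.

4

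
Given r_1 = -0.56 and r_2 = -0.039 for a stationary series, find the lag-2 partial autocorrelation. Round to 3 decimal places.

φ_{22} = (r_2 − r_1²) / (1 − r_1²)
r_1² = (-0.56)² = 0.3136
Numerator = -0.039 − 0.3136 = -0.3526; denominator = 1 − 0.3136 = 0.6864
φ_{22} = -0.3526 / 0.6864 = -0.514

-0.514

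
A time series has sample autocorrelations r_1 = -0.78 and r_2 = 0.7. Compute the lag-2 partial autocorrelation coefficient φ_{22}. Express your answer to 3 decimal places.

0.234

φ_{22} = (r_2 − r_1²) / (1 − r_1²)
r_1² = (-0.78)² = 0.6084
Numerator = 0.7 − 0.6084 = 0.0916; denominator = 1 − 0.6084 = 0.3916
φ_{22} = 0.0916 / 0.3916 = 0.234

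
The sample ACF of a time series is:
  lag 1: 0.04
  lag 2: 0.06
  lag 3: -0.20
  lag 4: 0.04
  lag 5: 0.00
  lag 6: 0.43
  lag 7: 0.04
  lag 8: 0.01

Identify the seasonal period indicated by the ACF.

6

The largest autocorrelation is r_6 = 0.43; the remaining lags stay at or below 0.06.
The dominant spike at lag 6 indicates a seasonal period of 6.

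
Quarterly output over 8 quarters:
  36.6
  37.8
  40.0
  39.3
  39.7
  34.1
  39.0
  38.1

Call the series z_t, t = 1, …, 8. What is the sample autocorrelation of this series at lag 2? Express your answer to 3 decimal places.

-0.131

Mean z̄ = (36.6 + 37.8 + 40.0 + 39.3 + 39.7 + 34.1 + 39.0 + 38.1)/8 = 38.0750
Deviations from mean: -1.4750, -0.2750, 1.9250, 1.2250, 1.6250, -3.9750, 0.9250, 0.0250
Numerator Σ_{t=1}^{6}(z_t−z̄)(z_{t+2}−z̄) = -3.5138
Denominator Σ(z_t−z̄)² = 26.7550
r_2 = -3.5138 / 26.7550 = -0.131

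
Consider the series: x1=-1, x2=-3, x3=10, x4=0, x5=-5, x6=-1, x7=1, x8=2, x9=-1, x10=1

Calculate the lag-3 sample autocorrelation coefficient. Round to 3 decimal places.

Mean x̄ = (-1 − 3 + 10 + 0 − 5 − 1 + 1 + 2 − 1 + 1)/10 = 0.3000
Σ(x_t−x̄)(x_{t+3}−x̄) = (0.3900) + (17.4900) + (-12.6100) + (-0.2100) + (-9.0100) + (1.6900) + (0.4900) = -1.7700
Denominator Σ(x_t−x̄)² = 142.1000
r_3 = -1.7700 / 142.1000 = -0.012

-0.012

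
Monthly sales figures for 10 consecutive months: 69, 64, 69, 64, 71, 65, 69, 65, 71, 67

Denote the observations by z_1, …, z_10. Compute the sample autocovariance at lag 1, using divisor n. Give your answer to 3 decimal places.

-5.496

Mean z̄ = (69 + 64 + 69 + 64 + 71 + 65 + 69 + 65 + 71 + 67)/10 = 67.4000
Σ_{t=1}^{9}(z_t−z̄)(z_{t+1}−z̄) = -54.9600
γ_1 = -54.9600 / 10 = -5.496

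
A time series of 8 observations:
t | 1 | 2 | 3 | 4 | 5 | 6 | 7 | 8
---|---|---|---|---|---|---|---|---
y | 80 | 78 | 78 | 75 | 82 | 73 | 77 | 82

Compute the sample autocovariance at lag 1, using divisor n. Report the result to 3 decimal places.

-3.799

Mean ȳ = (80 + 78 + 78 + 75 + 82 + 73 + 77 + 82)/8 = 78.1250
Σ_{t=1}^{7}(y_t−ȳ)(y_{t+1}−ȳ) = -30.3906
γ_1 = -30.3906 / 8 = -3.799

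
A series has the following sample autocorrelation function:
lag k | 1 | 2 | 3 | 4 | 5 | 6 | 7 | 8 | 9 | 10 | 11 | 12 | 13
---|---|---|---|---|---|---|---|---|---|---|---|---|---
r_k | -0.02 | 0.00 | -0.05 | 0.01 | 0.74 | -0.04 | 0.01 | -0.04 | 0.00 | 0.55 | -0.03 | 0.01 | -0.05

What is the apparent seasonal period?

5

The largest autocorrelation is r_5 = 0.74, with a weaker echo at lag 10 (0.55); the remaining lags stay at or below 0.01.
The dominant spike at lag 5 indicates a seasonal period of 5.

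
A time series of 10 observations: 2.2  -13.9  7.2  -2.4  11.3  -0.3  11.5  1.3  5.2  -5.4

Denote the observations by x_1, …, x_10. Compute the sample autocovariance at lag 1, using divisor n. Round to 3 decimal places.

-22.429

Mean x̄ = (2.2 − 13.9 + 7.2 − 2.4 + 11.3 − 0.3 + 11.5 + 1.3 + 5.2 − 5.4)/10 = 1.6700
Σ_{t=1}^{9}(x_t−x̄)(x_{t+1}−x̄) = -224.2919
γ_1 = -224.2919 / 10 = -22.429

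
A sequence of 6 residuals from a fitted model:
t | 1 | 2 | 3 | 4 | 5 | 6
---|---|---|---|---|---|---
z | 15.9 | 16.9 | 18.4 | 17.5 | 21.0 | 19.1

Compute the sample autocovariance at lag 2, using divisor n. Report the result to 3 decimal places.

Mean z̄ = (15.9 + 16.9 + 18.4 + 17.5 + 21.0 + 19.1)/6 = 18.1333
Σ_{t=1}^{4}(z_t−z̄)(z_{t+2}−z̄) = 0.3378
γ_2 = 0.3378 / 6 = 0.056

0.056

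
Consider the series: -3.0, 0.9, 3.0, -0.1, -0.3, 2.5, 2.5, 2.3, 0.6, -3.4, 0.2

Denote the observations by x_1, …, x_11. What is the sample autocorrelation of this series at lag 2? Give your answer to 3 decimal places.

Mean x̄ = (-3.0 + 0.9 + 3.0 − 0.1 − 0.3 + 2.5 + 2.5 + 2.3 + 0.6 − 3.4 + 0.2)/11 = 0.4727
Numerator Σ_{t=1}^{9}(x_t−x̄)(x_{t+2}−x̄) = -16.8506
Denominator Σ(x_t−x̄)² = 46.2018
r_2 = -16.8506 / 46.2018 = -0.365

-0.365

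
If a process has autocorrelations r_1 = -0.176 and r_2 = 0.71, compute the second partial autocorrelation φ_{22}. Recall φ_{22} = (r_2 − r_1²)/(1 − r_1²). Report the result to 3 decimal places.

0.701

φ_{22} = (r_2 − r_1²) / (1 − r_1²)
r_1² = (-0.176)² = 0.030976
Numerator = 0.71 − 0.0310 = 0.6790; denominator = 1 − 0.0310 = 0.9690
φ_{22} = 0.6790 / 0.9690 = 0.701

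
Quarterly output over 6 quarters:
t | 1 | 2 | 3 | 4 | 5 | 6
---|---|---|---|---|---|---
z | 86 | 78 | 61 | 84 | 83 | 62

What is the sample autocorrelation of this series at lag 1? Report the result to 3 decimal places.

Mean z̄ = (86 + 78 + 61 + 84 + 83 + 62)/6 = 75.6667
Numerator Σ_{t=1}^{5}(z_t−z̄)(z_{t+1}−z̄) = -171.4444
Denominator Σ(z_t−z̄)² = 637.3333
r_1 = -171.4444 / 637.3333 = -0.269

-0.269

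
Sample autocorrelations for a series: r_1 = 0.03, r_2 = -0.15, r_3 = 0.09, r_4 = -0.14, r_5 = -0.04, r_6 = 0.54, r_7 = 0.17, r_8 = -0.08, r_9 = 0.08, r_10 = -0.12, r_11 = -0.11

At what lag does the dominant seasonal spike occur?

The largest autocorrelation is r_6 = 0.54; the remaining lags stay at or below 0.17.
The dominant spike at lag 6 indicates a seasonal period of 6.

6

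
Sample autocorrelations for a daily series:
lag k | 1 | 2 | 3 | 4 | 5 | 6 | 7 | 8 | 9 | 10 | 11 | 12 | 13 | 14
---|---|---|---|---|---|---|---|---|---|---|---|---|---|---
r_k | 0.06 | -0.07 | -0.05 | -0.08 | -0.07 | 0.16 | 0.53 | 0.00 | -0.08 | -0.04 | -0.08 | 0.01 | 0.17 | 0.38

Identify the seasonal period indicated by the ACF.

The largest autocorrelation is r_7 = 0.53, with a weaker echo at lag 14 (0.38); the remaining lags stay at or below 0.17.
The dominant spike at lag 7 indicates a seasonal period of 7.

7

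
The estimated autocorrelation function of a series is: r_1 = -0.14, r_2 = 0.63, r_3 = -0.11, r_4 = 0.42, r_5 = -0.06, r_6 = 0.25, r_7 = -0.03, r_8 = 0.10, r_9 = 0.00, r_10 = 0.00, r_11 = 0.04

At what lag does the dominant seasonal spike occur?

The largest autocorrelation is r_2 = 0.63, with weaker echoes at lags 4 (0.42) and 6 (0.25); the remaining lags stay at or below 0.10.
The dominant spike at lag 2 indicates a seasonal period of 2.

2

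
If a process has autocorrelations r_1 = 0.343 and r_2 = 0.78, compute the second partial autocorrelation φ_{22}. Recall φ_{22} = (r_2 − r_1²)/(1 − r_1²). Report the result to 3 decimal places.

φ_{22} = (r_2 − r_1²) / (1 − r_1²)
r_1² = (0.343)² = 0.117649
Numerator = 0.78 − 0.1176 = 0.6624; denominator = 1 − 0.1176 = 0.8824
φ_{22} = 0.6624 / 0.8824 = 0.751

0.751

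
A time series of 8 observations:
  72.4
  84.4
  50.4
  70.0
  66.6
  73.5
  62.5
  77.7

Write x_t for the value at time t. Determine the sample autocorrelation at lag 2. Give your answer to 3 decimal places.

Mean x̄ = (72.4 + 84.4 + 50.4 + 70.0 + 66.6 + 73.5 + 62.5 + 77.7)/8 = 69.6875
Numerator Σ_{t=1}^{6}(x_t−x̄)(x_{t+2}−x̄) = 65.7609
Denominator Σ(x_t−x̄)² = 735.8488
r_2 = 65.7609 / 735.8488 = 0.089

0.089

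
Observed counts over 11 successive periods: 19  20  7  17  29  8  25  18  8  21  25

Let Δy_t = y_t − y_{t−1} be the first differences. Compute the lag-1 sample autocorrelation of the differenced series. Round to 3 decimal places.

-0.515

First differences Δy: 1, -13, 10, 12, -21, 17, -7, -10, 13, 4
Mean of differences = 0.6000
Numerator Σ(Δy_t−Δȳ)(Δy_{t+1}−Δȳ) = -759.9600
Denominator Σ(Δy_t−Δȳ)² = 1474.4000
r_1(Δy) = -759.9600 / 1474.4000 = -0.515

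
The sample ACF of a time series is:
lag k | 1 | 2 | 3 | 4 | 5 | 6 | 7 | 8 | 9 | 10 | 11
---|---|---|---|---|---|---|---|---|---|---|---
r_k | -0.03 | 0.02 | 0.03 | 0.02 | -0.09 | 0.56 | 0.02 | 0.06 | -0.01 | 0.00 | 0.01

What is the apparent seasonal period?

The largest autocorrelation is r_6 = 0.56; the remaining lags stay at or below 0.06.
The dominant spike at lag 6 indicates a seasonal period of 6.

6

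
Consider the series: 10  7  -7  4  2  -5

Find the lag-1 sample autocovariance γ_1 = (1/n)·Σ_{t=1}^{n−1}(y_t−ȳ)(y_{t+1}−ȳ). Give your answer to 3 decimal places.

Mean ȳ = (10 + 7 − 7 + 4 + 2 − 5)/6 = 1.8333
Deviations: 8.1667, 5.1667, -8.8333, 2.1667, 0.1667, -6.8333
Σ_{t=1}^{5}(y_t−ȳ)(y_{t+1}−ȳ) = -23.3611
γ_1 = -23.3611 / 6 = -3.894

-3.894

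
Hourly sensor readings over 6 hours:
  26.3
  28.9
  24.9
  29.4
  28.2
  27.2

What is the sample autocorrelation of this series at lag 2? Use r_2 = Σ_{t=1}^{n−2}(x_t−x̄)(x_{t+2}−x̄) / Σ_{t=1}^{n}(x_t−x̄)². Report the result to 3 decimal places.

Mean x̄ = (26.3 + 28.9 + 24.9 + 29.4 + 28.2 + 27.2)/6 = 27.4833
Σ(x_t−x̄)(x_{t+2}−x̄) = (3.0569) + (2.7153) + (-1.8514) + (-0.5431) = 3.3778
Denominator Σ(x_t−x̄)² = 14.3483
r_2 = 3.3778 / 14.3483 = 0.235

0.235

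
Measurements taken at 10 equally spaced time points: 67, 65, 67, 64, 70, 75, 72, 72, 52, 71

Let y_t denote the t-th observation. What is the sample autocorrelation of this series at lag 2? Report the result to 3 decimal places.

-0.073

Mean ȳ = (67 + 65 + 67 + 64 + 70 + 75 + 72 + 72 + 52 + 71)/10 = 67.5000
Numerator Σ_{t=1}^{8}(y_t−ȳ)(y_{t+2}−ȳ) = -27.5000
Denominator Σ(y_t−ȳ)² = 374.5000
r_2 = -27.5000 / 374.5000 = -0.073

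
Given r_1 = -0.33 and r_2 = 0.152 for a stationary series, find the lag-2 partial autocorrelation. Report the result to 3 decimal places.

φ_{22} = (r_2 − r_1²) / (1 − r_1²)
r_1² = (-0.33)² = 0.1089
Numerator = 0.152 − 0.1089 = 0.0431; denominator = 1 − 0.1089 = 0.8911
φ_{22} = 0.0431 / 0.8911 = 0.048

0.048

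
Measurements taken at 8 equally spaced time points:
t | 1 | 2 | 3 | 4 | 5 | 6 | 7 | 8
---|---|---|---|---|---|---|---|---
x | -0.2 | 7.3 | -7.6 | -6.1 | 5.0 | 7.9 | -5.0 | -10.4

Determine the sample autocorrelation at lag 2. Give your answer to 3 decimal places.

Mean x̄ = (-0.2 + 7.3 − 7.6 − 6.1 + 5.0 + 7.9 − 5.0 − 10.4)/8 = -1.1375
Deviations from mean: 0.9375, 8.4375, -6.4625, -4.9625, 6.1375, 9.0375, -3.8625, -9.2625
Numerator Σ_{t=1}^{6}(x_t−x̄)(x_{t+2}−x̄) = -239.8578
Denominator Σ(x_t−x̄)² = 358.5188
r_2 = -239.8578 / 358.5188 = -0.669

-0.669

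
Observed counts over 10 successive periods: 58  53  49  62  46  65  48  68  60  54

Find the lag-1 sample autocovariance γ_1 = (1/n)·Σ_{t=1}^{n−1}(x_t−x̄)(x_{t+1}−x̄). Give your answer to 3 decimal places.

-30.599

Mean x̄ = (58 + 53 + 49 + 62 + 46 + 65 + 48 + 68 + 60 + 54)/10 = 56.3000
Σ_{t=1}^{9}(x_t−x̄)(x_{t+1}−x̄) = -305.9900
γ_1 = -305.9900 / 10 = -30.599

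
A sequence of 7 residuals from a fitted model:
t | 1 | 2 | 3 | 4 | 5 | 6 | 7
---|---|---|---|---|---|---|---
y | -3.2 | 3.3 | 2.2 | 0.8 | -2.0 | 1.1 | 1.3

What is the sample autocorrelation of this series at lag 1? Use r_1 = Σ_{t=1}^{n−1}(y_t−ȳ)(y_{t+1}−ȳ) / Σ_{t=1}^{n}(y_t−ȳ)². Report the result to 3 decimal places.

-0.216

Mean ȳ = (-3.2 + 3.3 + 2.2 + 0.8 − 2.0 + 1.1 + 1.3)/7 = 0.5000
Deviations from mean: -3.7000, 2.8000, 1.7000, 0.3000, -2.5000, 0.6000, 0.8000
Σ(y_t−ȳ)(y_{t+1}−ȳ) = (-10.3600) + (4.7600) + (0.5100) + (-0.7500) + (-1.5000) + (0.4800) = -6.8600
Denominator Σ(y_t−ȳ)² = 31.7600
r_1 = -6.8600 / 31.7600 = -0.216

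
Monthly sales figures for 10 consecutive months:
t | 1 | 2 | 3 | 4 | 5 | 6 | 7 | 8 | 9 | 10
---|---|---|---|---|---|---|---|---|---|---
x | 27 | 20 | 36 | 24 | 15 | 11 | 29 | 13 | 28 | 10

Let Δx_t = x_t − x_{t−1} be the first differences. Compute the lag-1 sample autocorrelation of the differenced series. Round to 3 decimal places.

-0.620

First differences Δx: -7, 16, -12, -9, -4, 18, -16, 15, -18
Mean of differences = -1.8889
Numerator Σ(Δx_t−Δx̄)(Δx_{t+1}−Δx̄) = -1018.4568
Denominator Σ(Δx_t−Δx̄)² = 1642.8889
r_1(Δx) = -1018.4568 / 1642.8889 = -0.620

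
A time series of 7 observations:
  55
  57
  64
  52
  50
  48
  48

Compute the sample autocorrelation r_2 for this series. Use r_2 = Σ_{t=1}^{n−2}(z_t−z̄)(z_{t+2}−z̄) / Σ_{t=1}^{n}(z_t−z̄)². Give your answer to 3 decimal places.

0.008

Mean z̄ = (55 + 57 + 64 + 52 + 50 + 48 + 48)/7 = 53.4286
Σ(z_t−z̄)(z_{t+2}−z̄) = (16.6122) + (-5.1020) + (-36.2449) + (7.7551) + (18.6122) = 1.6327
Denominator Σ(z_t−z̄)² = 199.7143
r_2 = 1.6327 / 199.7143 = 0.008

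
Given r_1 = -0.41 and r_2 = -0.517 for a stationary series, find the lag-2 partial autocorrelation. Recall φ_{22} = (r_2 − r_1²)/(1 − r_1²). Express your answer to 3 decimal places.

-0.824

φ_{22} = (r_2 − r_1²) / (1 − r_1²)
r_1² = (-0.41)² = 0.1681
Numerator = -0.517 − 0.1681 = -0.6851; denominator = 1 − 0.1681 = 0.8319
φ_{22} = -0.6851 / 0.8319 = -0.824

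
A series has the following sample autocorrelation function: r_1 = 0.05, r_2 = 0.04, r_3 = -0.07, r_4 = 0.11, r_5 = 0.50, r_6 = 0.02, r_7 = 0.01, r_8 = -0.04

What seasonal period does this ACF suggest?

5

The largest autocorrelation is r_5 = 0.50; the remaining lags stay at or below 0.11.
The dominant spike at lag 5 indicates a seasonal period of 5.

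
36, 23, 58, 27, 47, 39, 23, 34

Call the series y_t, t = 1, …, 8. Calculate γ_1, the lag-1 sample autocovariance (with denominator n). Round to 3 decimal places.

Mean ȳ = (36 + 23 + 58 + 27 + 47 + 39 + 23 + 34)/8 = 35.8750
Deviations: 0.1250, -12.8750, 22.1250, -8.8750, 11.1250, 3.1250, -12.8750, -1.8750
Σ_{t=1}^{7}(y_t−ȳ)(y_{t+1}−ȳ) = -562.8906
γ_1 = -562.8906 / 8 = -70.361

-70.361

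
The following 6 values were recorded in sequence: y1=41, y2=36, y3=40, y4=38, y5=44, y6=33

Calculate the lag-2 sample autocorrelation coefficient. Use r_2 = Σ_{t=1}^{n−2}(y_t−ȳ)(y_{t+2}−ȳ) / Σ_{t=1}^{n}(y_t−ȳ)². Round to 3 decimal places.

0.209

Mean ȳ = (41 + 36 + 40 + 38 + 44 + 33)/6 = 38.6667
Deviations from mean: 2.3333, -2.6667, 1.3333, -0.6667, 5.3333, -5.6667
Numerator Σ_{t=1}^{4}(y_t−ȳ)(y_{t+2}−ȳ) = 15.7778
Denominator Σ(y_t−ȳ)² = 75.3333
r_2 = 15.7778 / 75.3333 = 0.209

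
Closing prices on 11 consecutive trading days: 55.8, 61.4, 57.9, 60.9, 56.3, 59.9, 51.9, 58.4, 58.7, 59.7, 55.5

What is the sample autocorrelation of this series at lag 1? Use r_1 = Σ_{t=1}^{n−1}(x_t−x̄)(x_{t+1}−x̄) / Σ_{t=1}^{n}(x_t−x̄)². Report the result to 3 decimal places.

-0.418

Mean x̄ = (55.8 + 61.4 + 57.9 + 60.9 + 56.3 + 59.9 + 51.9 + 58.4 + 58.7 + 59.7 + 55.5)/11 = 57.8545
Numerator Σ_{t=1}^{10}(x_t−x̄)(x_{t+1}−x̄) = -32.6502
Denominator Σ(x_t−x̄)² = 78.0873
r_1 = -32.6502 / 78.0873 = -0.418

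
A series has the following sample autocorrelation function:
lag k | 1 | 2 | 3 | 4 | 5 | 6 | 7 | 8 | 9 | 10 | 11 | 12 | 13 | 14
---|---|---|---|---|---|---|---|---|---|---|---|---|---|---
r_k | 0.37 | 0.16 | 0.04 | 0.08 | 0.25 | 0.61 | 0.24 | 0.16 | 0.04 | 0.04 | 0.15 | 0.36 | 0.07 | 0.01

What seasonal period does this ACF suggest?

6

The largest autocorrelation is r_6 = 0.61; the remaining lags stay at or below 0.37. The elevated value at lag 1 (0.37), dropping to 0.16 at lag 2, reflects decaying short-term dependence rather than seasonality.
The dominant spike at lag 6 indicates a seasonal period of 6.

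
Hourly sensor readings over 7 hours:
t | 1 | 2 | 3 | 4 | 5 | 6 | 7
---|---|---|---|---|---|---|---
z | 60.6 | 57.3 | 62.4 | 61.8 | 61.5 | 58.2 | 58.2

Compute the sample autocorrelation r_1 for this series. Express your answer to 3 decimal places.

-0.021

Mean z̄ = (60.6 + 57.3 + 62.4 + 61.8 + 61.5 + 58.2 + 58.2)/7 = 60.0000
Numerator Σ_{t=1}^{6}(z_t−z̄)(z_{t+1}−z̄) = -0.5400
Denominator Σ(z_t−z̄)² = 25.3800
r_1 = -0.5400 / 25.3800 = -0.021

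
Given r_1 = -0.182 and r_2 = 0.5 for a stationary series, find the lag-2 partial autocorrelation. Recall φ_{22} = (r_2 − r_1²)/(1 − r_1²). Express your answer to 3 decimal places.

0.483

φ_{22} = (r_2 − r_1²) / (1 − r_1²)
r_1² = (-0.182)² = 0.033124
Numerator = 0.5 − 0.0331 = 0.4669; denominator = 1 − 0.0331 = 0.9669
φ_{22} = 0.4669 / 0.9669 = 0.483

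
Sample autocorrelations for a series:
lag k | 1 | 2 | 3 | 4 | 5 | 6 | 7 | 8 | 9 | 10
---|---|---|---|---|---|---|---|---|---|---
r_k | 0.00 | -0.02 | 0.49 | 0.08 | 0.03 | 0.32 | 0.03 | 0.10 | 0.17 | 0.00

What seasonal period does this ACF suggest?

3

The largest autocorrelation is r_3 = 0.49, with weaker echoes at lags 6 (0.32) and 9 (0.17); the remaining lags stay at or below 0.10.
The dominant spike at lag 3 indicates a seasonal period of 3.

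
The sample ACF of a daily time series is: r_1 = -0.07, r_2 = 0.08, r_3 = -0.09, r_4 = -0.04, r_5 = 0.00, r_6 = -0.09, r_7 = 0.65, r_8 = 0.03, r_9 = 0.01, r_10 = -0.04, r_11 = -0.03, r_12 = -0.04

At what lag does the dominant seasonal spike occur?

7

The largest autocorrelation is r_7 = 0.65; the remaining lags stay at or below 0.08.
The dominant spike at lag 7 indicates a seasonal period of 7.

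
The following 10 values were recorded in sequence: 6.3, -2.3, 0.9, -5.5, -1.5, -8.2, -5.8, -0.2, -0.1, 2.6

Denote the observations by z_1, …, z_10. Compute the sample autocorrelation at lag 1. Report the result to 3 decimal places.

Mean z̄ = (6.3 − 2.3 + 0.9 − 5.5 − 1.5 − 8.2 − 5.8 − 0.2 − 0.1 + 2.6)/10 = -1.3800
Numerator Σ_{t=1}^{9}(z_t−z̄)(z_{t+1}−z̄) = 14.2896
Denominator Σ(z_t−z̄)² = 166.9360
r_1 = 14.2896 / 166.9360 = 0.086

0.086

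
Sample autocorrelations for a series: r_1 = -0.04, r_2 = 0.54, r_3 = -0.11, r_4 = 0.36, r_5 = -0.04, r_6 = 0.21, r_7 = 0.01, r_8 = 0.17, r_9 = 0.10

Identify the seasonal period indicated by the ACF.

2

The largest autocorrelation is r_2 = 0.54, with weaker echoes at lags 4 (0.36), 6 (0.21) and 8 (0.17); the remaining lags stay at or below 0.10.
The dominant spike at lag 2 indicates a seasonal period of 2.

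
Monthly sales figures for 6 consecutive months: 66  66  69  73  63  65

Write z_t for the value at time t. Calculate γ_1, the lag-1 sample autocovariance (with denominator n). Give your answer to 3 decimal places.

Mean z̄ = (66 + 66 + 69 + 73 + 63 + 65)/6 = 67.0000
Deviations: -1.0000, -1.0000, 2.0000, 6.0000, -4.0000, -2.0000
Σ_{t=1}^{5}(z_t−z̄)(z_{t+1}−z̄) = -5.0000
γ_1 = -5.0000 / 6 = -0.833

-0.833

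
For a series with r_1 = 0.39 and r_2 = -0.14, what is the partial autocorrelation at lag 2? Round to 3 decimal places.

-0.344

φ_{22} = (r_2 − r_1²) / (1 − r_1²)
r_1² = (0.39)² = 0.1521
Numerator = -0.14 − 0.1521 = -0.2921; denominator = 1 − 0.1521 = 0.8479
φ_{22} = -0.2921 / 0.8479 = -0.344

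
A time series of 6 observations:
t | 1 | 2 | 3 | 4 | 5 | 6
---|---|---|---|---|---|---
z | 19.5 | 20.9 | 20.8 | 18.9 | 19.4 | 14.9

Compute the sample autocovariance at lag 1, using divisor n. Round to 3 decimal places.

Mean z̄ = (19.5 + 20.9 + 20.8 + 18.9 + 19.4 + 14.9)/6 = 19.0667
Deviations: 0.4333, 1.8333, 1.7333, -0.1667, 0.3333, -4.1667
Σ_{t=1}^{5}(z_t−z̄)(z_{t+1}−z̄) = 2.2389
γ_1 = 2.2389 / 6 = 0.373

0.373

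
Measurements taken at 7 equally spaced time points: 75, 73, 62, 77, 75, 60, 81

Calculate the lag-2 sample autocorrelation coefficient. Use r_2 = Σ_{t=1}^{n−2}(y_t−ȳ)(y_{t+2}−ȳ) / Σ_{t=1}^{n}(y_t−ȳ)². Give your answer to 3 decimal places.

Mean ȳ = (75 + 73 + 62 + 77 + 75 + 60 + 81)/7 = 71.8571
Deviations from mean: 3.1429, 1.1429, -9.8571, 5.1429, 3.1429, -11.8571, 9.1429
Σ(y_t−ȳ)(y_{t+2}−ȳ) = (-30.9796) + (5.8776) + (-30.9796) + (-60.9796) + (28.7347) = -88.3265
Denominator Σ(y_t−ȳ)² = 368.8571
r_2 = -88.3265 / 368.8571 = -0.239

-0.239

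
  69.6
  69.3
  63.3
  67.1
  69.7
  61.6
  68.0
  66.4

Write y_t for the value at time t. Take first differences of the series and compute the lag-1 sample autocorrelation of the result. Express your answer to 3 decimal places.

First differences Δy: -0.3, -6.0, 3.8, 2.6, -8.1, 6.4, -1.6
Mean of differences = -0.4571
Numerator Σ(Δy_t−Δȳ)(Δy_{t+1}−Δȳ) = -95.0633
Denominator Σ(Δy_t−Δȳ)² = 164.9571
r_1(Δy) = -95.0633 / 164.9571 = -0.576

-0.576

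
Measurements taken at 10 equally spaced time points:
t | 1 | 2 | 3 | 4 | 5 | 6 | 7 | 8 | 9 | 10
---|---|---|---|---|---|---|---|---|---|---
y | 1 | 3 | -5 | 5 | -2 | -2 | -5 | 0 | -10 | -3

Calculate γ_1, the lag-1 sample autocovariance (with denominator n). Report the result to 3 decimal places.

-3.504

Mean ȳ = (1 + 3 − 5 + 5 − 2 − 2 − 5 + 0 − 10 − 3)/10 = -1.8000
Σ_{t=1}^{9}(y_t−ȳ)(y_{t+1}−ȳ) = -35.0400
γ_1 = -35.0400 / 10 = -3.504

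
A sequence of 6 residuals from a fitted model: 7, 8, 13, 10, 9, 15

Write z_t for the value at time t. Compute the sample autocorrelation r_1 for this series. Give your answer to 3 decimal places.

Mean z̄ = (7 + 8 + 13 + 10 + 9 + 15)/6 = 10.3333
Deviations from mean: -3.3333, -2.3333, 2.6667, -0.3333, -1.3333, 4.6667
Σ(z_t−z̄)(z_{t+1}−z̄) = (7.7778) + (-6.2222) + (-0.8889) + (0.4444) + (-6.2222) = -5.1111
Denominator Σ(z_t−z̄)² = 47.3333
r_1 = -5.1111 / 47.3333 = -0.108

-0.108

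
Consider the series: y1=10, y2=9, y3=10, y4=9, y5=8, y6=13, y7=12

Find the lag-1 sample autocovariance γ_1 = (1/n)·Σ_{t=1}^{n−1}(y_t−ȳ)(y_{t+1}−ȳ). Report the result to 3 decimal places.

0.303

Mean ȳ = (10 + 9 + 10 + 9 + 8 + 13 + 12)/7 = 10.1429
Deviations: -0.1429, -1.1429, -0.1429, -1.1429, -2.1429, 2.8571, 1.8571
Σ_{t=1}^{6}(y_t−ȳ)(y_{t+1}−ȳ) = 2.1224
γ_1 = 2.1224 / 7 = 0.303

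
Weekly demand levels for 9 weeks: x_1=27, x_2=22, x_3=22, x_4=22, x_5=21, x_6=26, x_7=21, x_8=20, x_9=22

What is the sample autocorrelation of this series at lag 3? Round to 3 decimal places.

Mean x̄ = (27 + 22 + 22 + 22 + 21 + 26 + 21 + 20 + 22)/9 = 22.5556
Numerator Σ_{t=1}^{6}(x_t−x̄)(x_{t+3}−x̄) = -0.5926
Denominator Σ(x_t−x̄)² = 44.2222
r_3 = -0.5926 / 44.2222 = -0.013

-0.013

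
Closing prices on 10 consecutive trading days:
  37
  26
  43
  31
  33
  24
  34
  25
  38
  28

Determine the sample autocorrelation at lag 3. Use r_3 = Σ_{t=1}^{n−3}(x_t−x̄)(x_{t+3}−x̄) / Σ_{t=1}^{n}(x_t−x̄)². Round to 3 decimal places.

-0.467

Mean x̄ = (37 + 26 + 43 + 31 + 33 + 24 + 34 + 25 + 38 + 28)/10 = 31.9000
Numerator Σ_{t=1}^{7}(x_t−x̄)(x_{t+3}−x̄) = -164.6300
Denominator Σ(x_t−x̄)² = 352.9000
r_3 = -164.6300 / 352.9000 = -0.467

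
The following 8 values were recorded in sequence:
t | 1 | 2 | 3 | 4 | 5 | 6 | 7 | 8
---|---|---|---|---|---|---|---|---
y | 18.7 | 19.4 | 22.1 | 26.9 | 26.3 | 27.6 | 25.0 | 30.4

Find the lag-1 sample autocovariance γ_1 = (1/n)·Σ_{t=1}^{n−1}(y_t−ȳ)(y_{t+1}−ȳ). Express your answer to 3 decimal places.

Mean ȳ = (18.7 + 19.4 + 22.1 + 26.9 + 26.3 + 27.6 + 25.0 + 30.4)/8 = 24.5500
Deviations: -5.8500, -5.1500, -2.4500, 2.3500, 1.7500, 3.0500, 0.4500, 5.8500
Σ_{t=1}^{7}(y_t−ȳ)(y_{t+1}−ȳ) = 50.4425
γ_1 = 50.4425 / 8 = 6.305

6.305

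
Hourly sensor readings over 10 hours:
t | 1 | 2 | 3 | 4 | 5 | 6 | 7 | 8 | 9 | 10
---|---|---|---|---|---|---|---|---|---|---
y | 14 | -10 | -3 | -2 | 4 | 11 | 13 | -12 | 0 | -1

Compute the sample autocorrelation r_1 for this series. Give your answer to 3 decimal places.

-0.114

Mean ȳ = (14 − 10 − 3 − 2 + 4 + 11 + 13 − 12 + 0 − 1)/10 = 1.4000
Numerator Σ_{t=1}^{9}(y_t−ȳ)(y_{t+1}−ȳ) = -84.3600
Denominator Σ(y_t−ȳ)² = 740.4000
r_1 = -84.3600 / 740.4000 = -0.114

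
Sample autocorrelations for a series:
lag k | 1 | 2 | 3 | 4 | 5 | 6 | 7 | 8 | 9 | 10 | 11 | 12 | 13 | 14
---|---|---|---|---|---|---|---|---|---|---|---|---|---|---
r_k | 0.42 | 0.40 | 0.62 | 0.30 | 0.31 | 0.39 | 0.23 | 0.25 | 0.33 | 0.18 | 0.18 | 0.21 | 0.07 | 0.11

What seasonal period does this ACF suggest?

3

The largest autocorrelation is r_3 = 0.62; the remaining lags stay at or below 0.42. The elevated value at lag 1 (0.42), dropping to 0.40 at lag 2, reflects decaying short-term dependence rather than seasonality.
The dominant spike at lag 3 indicates a seasonal period of 3.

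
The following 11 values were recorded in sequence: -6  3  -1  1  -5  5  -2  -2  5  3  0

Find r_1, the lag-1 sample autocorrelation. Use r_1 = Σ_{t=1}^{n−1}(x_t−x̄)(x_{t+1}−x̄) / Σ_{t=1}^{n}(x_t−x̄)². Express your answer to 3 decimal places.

Mean x̄ = (-6 + 3 − 1 + 1 − 5 + 5 − 2 − 2 + 5 + 3 + 0)/11 = 0.0909
Numerator Σ_{t=1}^{10}(x_t−x̄)(x_{t+1}−x̄) = -53.6446
Denominator Σ(x_t−x̄)² = 138.9091
r_1 = -53.6446 / 138.9091 = -0.386

-0.386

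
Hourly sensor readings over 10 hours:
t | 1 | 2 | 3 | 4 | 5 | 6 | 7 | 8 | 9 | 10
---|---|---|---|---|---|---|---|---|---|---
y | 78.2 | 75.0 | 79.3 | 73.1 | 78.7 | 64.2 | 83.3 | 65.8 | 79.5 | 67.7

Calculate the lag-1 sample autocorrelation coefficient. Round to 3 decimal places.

Mean ȳ = (78.2 + 75.0 + 79.3 + 73.1 + 78.7 + 64.2 + 83.3 + 65.8 + 79.5 + 67.7)/10 = 74.4800
Numerator Σ_{t=1}^{9}(y_t−ȳ)(y_{t+1}−ȳ) = -296.2524
Denominator Σ(y_t−ȳ)² = 387.0360
r_1 = -296.2524 / 387.0360 = -0.765

-0.765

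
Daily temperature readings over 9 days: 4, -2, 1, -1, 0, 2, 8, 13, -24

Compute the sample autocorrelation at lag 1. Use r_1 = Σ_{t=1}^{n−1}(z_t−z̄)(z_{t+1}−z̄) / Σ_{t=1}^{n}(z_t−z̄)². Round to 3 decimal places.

-0.246

Mean z̄ = (4 − 2 + 1 − 1 + 0 + 2 + 8 + 13 − 24)/9 = 0.1111
Numerator Σ_{t=1}^{8}(z_t−z̄)(z_{t+1}−z̄) = -205.3457
Denominator Σ(z_t−z̄)² = 834.8889
r_1 = -205.3457 / 834.8889 = -0.246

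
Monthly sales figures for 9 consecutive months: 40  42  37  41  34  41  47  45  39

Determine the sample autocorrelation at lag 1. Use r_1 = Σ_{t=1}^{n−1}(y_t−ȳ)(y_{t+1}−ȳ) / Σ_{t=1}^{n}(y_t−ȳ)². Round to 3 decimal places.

0.089

Mean ȳ = (40 + 42 + 37 + 41 + 34 + 41 + 47 + 45 + 39)/9 = 40.6667
Numerator Σ_{t=1}^{8}(y_t−ȳ)(y_{t+1}−ȳ) = 10.8889
Denominator Σ(y_t−ȳ)² = 122.0000
r_1 = 10.8889 / 122.0000 = 0.089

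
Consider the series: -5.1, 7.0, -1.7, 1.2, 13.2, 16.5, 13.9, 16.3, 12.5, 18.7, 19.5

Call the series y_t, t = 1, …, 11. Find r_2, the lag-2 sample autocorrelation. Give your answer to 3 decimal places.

Mean ȳ = (-5.1 + 7.0 − 1.7 + 1.2 + 13.2 + 16.5 + 13.9 + 16.3 + 12.5 + 18.7 + 19.5)/11 = 10.1818
Numerator Σ_{t=1}^{9}(y_t−ȳ)(y_{t+2}−ȳ) = 249.7584
Denominator Σ(y_t−ȳ)² = 730.5564
r_2 = 249.7584 / 730.5564 = 0.342

0.342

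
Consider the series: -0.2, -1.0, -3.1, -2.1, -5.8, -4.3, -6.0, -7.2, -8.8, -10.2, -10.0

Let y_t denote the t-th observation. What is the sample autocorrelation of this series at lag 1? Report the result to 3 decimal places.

Mean ȳ = (-0.2 − 1.0 − 3.1 − 2.1 − 5.8 − 4.3 − 6.0 − 7.2 − 8.8 − 10.2 − 10.0)/11 = -5.3364
Numerator Σ_{t=1}^{10}(y_t−ȳ)(y_{t+1}−ȳ) = 83.7596
Denominator Σ(y_t−ȳ)² = 123.2655
r_1 = 83.7596 / 123.2655 = 0.680

0.680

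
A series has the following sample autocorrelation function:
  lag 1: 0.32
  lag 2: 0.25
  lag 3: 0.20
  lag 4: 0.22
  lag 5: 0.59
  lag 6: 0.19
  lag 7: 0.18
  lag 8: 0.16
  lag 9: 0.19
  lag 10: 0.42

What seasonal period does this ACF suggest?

The largest autocorrelation is r_5 = 0.59, with a weaker echo at lag 10 (0.42); the remaining lags stay at or below 0.32. The elevated value at lag 1 (0.32), dropping to 0.25 at lag 2, reflects decaying short-term dependence rather than seasonality.
The dominant spike at lag 5 indicates a seasonal period of 5.

5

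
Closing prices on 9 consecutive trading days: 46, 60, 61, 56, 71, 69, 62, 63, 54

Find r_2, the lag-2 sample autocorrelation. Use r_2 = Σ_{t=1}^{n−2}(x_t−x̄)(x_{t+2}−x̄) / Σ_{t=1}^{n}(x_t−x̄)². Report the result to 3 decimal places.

-0.014

Mean x̄ = (46 + 60 + 61 + 56 + 71 + 69 + 62 + 63 + 54)/9 = 60.2222
Numerator Σ_{t=1}^{7}(x_t−x̄)(x_{t+2}−x̄) = -6.3210
Denominator Σ(x_t−x̄)² = 463.5556
r_2 = -6.3210 / 463.5556 = -0.014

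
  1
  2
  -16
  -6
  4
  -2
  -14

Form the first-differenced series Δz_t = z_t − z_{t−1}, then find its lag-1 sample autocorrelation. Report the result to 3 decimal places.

-0.153

First differences Δz: 1, -18, 10, 10, -6, -12
Mean of differences = -2.5000
Numerator Σ(Δz_t−Δz̄)(Δz_{t+1}−Δz̄) = -102.2500
Denominator Σ(Δz_t−Δz̄)² = 667.5000
r_1(Δz) = -102.2500 / 667.5000 = -0.153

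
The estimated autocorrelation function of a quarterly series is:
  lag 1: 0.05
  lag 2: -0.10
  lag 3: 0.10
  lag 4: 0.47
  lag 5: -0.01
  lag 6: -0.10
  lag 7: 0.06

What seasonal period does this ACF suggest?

4

The largest autocorrelation is r_4 = 0.47; the remaining lags stay at or below 0.10.
The dominant spike at lag 4 indicates a seasonal period of 4.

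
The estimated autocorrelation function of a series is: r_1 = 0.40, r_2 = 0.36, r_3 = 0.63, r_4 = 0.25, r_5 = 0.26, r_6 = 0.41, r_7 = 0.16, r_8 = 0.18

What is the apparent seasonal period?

The largest autocorrelation is r_3 = 0.63, with a weaker echo at lag 6 (0.41); the remaining lags stay at or below 0.40. The elevated value at lag 1 (0.40), dropping to 0.36 at lag 2, reflects decaying short-term dependence rather than seasonality.
The dominant spike at lag 3 indicates a seasonal period of 3.

3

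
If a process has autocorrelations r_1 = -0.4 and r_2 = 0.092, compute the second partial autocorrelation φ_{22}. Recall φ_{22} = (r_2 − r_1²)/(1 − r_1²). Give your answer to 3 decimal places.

φ_{22} = (r_2 − r_1²) / (1 − r_1²)
r_1² = (-0.4)² = 0.16
Numerator = 0.092 − 0.1600 = -0.0680; denominator = 1 − 0.1600 = 0.8400
φ_{22} = -0.0680 / 0.8400 = -0.081

-0.081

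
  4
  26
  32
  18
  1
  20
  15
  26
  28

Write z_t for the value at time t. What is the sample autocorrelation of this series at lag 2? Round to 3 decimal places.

Mean z̄ = (4 + 26 + 32 + 18 + 1 + 20 + 15 + 26 + 28)/9 = 18.8889
Numerator Σ_{t=1}^{7}(z_t−z̄)(z_{t+2}−z̄) = -395.0247
Denominator Σ(z_t−z̄)² = 914.8889
r_2 = -395.0247 / 914.8889 = -0.432

-0.432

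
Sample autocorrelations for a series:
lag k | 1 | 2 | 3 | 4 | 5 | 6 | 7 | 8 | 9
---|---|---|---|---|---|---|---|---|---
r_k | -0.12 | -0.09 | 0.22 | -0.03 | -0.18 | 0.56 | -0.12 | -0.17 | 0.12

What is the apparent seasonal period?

The largest autocorrelation is r_6 = 0.56; the remaining lags stay at or below 0.22.
The dominant spike at lag 6 indicates a seasonal period of 6.

6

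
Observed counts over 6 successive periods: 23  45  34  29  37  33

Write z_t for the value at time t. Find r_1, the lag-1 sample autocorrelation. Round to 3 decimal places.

-0.489

Mean z̄ = (23 + 45 + 34 + 29 + 37 + 33)/6 = 33.5000
Deviations from mean: -10.5000, 11.5000, 0.5000, -4.5000, 3.5000, -0.5000
Σ(z_t−z̄)(z_{t+1}−z̄) = (-120.7500) + (5.7500) + (-2.2500) + (-15.7500) + (-1.7500) = -134.7500
Denominator Σ(z_t−z̄)² = 275.5000
r_1 = -134.7500 / 275.5000 = -0.489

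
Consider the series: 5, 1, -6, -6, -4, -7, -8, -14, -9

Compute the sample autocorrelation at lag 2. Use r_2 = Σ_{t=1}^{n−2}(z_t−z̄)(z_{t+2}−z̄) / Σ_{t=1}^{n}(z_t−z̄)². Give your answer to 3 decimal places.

0.039

Mean z̄ = (5 + 1 − 6 − 6 − 4 − 7 − 8 − 14 − 9)/9 = -5.3333
Numerator Σ_{t=1}^{7}(z_t−z̄)(z_{t+2}−z̄) = 9.7778
Denominator Σ(z_t−z̄)² = 248.0000
r_2 = 9.7778 / 248.0000 = 0.039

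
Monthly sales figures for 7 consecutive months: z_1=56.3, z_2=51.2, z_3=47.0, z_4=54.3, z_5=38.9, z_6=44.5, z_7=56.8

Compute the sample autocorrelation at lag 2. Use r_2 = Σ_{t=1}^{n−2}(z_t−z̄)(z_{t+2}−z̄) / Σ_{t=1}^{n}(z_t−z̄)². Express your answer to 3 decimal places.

Mean z̄ = (56.3 + 51.2 + 47.0 + 54.3 + 38.9 + 44.5 + 56.8)/7 = 49.8571
Deviations from mean: 6.4429, 1.3429, -2.8571, 4.4429, -10.9571, -5.3571, 6.9429
Numerator Σ_{t=1}^{5}(z_t−z̄)(z_{t+2}−z̄) = -81.0108
Denominator Σ(z_t−z̄)² = 268.1771
r_2 = -81.0108 / 268.1771 = -0.302

-0.302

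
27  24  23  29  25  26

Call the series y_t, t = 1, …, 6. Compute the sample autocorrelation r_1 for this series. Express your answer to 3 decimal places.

-0.390

Mean ȳ = (27 + 24 + 23 + 29 + 25 + 26)/6 = 25.6667
Deviations from mean: 1.3333, -1.6667, -2.6667, 3.3333, -0.6667, 0.3333
Σ(y_t−ȳ)(y_{t+1}−ȳ) = (-2.2222) + (4.4444) + (-8.8889) + (-2.2222) + (-0.2222) = -9.1111
Denominator Σ(y_t−ȳ)² = 23.3333
r_1 = -9.1111 / 23.3333 = -0.390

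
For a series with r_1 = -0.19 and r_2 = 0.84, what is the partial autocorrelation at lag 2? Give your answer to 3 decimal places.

0.834

φ_{22} = (r_2 − r_1²) / (1 − r_1²)
r_1² = (-0.19)² = 0.0361
Numerator = 0.84 − 0.0361 = 0.8039; denominator = 1 − 0.0361 = 0.9639
φ_{22} = 0.8039 / 0.9639 = 0.834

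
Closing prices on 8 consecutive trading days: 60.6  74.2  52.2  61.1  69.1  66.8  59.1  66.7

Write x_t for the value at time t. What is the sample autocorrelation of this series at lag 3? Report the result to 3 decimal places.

0.174

Mean x̄ = (60.6 + 74.2 + 52.2 + 61.1 + 69.1 + 66.8 + 59.1 + 66.7)/8 = 63.7250
Deviations from mean: -3.1250, 10.4750, -11.5250, -2.6250, 5.3750, 3.0750, -4.6250, 2.9750
Numerator Σ_{t=1}^{5}(x_t−x̄)(x_{t+3}−x̄) = 57.1981
Denominator Σ(x_t−x̄)² = 327.7950
r_3 = 57.1981 / 327.7950 = 0.174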